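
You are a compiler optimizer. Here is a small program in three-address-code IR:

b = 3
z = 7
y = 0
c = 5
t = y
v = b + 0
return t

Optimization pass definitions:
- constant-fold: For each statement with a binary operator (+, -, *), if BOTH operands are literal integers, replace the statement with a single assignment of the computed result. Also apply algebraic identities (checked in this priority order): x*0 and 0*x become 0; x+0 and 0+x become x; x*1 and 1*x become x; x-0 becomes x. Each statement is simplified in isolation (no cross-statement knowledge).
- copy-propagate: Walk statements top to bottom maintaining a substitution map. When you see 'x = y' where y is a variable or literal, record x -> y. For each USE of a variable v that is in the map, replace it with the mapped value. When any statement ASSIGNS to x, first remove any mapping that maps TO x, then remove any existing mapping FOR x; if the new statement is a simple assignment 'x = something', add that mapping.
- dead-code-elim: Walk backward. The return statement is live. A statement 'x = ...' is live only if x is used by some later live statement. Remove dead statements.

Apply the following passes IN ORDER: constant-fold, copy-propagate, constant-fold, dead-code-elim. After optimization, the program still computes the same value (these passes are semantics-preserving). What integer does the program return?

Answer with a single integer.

Answer: 0

Derivation:
Initial IR:
  b = 3
  z = 7
  y = 0
  c = 5
  t = y
  v = b + 0
  return t
After constant-fold (7 stmts):
  b = 3
  z = 7
  y = 0
  c = 5
  t = y
  v = b
  return t
After copy-propagate (7 stmts):
  b = 3
  z = 7
  y = 0
  c = 5
  t = 0
  v = 3
  return 0
After constant-fold (7 stmts):
  b = 3
  z = 7
  y = 0
  c = 5
  t = 0
  v = 3
  return 0
After dead-code-elim (1 stmts):
  return 0
Evaluate:
  b = 3  =>  b = 3
  z = 7  =>  z = 7
  y = 0  =>  y = 0
  c = 5  =>  c = 5
  t = y  =>  t = 0
  v = b + 0  =>  v = 3
  return t = 0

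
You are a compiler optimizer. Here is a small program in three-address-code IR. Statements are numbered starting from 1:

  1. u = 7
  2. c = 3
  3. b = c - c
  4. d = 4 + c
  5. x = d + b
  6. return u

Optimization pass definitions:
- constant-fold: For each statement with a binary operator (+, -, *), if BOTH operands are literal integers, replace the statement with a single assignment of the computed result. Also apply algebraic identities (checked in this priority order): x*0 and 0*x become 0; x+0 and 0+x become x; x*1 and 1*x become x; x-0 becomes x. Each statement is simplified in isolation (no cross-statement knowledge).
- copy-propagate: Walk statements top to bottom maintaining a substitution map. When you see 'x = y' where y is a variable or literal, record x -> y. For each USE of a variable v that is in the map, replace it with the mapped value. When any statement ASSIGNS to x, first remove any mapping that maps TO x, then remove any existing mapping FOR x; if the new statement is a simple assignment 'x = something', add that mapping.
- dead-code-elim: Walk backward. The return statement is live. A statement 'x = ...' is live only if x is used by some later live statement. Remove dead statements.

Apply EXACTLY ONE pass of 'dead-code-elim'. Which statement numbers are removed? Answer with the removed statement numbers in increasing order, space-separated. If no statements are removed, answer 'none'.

Backward liveness scan:
Stmt 1 'u = 7': KEEP (u is live); live-in = []
Stmt 2 'c = 3': DEAD (c not in live set ['u'])
Stmt 3 'b = c - c': DEAD (b not in live set ['u'])
Stmt 4 'd = 4 + c': DEAD (d not in live set ['u'])
Stmt 5 'x = d + b': DEAD (x not in live set ['u'])
Stmt 6 'return u': KEEP (return); live-in = ['u']
Removed statement numbers: [2, 3, 4, 5]
Surviving IR:
  u = 7
  return u

Answer: 2 3 4 5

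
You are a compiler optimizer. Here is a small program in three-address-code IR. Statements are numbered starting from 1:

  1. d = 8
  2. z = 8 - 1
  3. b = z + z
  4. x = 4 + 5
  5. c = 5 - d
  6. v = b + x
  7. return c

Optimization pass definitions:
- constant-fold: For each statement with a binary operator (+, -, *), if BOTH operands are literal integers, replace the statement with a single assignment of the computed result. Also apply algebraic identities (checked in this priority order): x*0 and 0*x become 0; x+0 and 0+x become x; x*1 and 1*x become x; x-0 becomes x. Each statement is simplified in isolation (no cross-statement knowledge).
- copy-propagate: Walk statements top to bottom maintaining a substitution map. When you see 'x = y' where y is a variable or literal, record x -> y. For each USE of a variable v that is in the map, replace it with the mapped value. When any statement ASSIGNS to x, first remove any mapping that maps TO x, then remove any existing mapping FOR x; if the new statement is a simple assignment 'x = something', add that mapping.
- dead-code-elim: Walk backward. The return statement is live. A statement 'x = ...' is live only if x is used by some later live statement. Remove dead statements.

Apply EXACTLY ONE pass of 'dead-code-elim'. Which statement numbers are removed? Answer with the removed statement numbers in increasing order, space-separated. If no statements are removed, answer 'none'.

Answer: 2 3 4 6

Derivation:
Backward liveness scan:
Stmt 1 'd = 8': KEEP (d is live); live-in = []
Stmt 2 'z = 8 - 1': DEAD (z not in live set ['d'])
Stmt 3 'b = z + z': DEAD (b not in live set ['d'])
Stmt 4 'x = 4 + 5': DEAD (x not in live set ['d'])
Stmt 5 'c = 5 - d': KEEP (c is live); live-in = ['d']
Stmt 6 'v = b + x': DEAD (v not in live set ['c'])
Stmt 7 'return c': KEEP (return); live-in = ['c']
Removed statement numbers: [2, 3, 4, 6]
Surviving IR:
  d = 8
  c = 5 - d
  return c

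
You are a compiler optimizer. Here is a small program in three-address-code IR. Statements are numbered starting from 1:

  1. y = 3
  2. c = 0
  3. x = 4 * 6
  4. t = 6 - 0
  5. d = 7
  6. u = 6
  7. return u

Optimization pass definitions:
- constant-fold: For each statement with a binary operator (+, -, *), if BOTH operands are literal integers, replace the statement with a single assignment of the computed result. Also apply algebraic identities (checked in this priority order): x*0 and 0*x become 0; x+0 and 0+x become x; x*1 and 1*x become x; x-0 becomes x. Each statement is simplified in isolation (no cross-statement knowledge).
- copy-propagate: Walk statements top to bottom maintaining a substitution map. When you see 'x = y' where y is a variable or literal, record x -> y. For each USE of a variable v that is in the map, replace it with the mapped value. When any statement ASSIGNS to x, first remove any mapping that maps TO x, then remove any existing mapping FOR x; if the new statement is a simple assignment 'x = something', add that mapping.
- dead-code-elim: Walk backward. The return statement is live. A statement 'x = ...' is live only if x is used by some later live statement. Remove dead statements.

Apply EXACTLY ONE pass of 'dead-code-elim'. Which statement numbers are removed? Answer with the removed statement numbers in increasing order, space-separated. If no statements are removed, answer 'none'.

Answer: 1 2 3 4 5

Derivation:
Backward liveness scan:
Stmt 1 'y = 3': DEAD (y not in live set [])
Stmt 2 'c = 0': DEAD (c not in live set [])
Stmt 3 'x = 4 * 6': DEAD (x not in live set [])
Stmt 4 't = 6 - 0': DEAD (t not in live set [])
Stmt 5 'd = 7': DEAD (d not in live set [])
Stmt 6 'u = 6': KEEP (u is live); live-in = []
Stmt 7 'return u': KEEP (return); live-in = ['u']
Removed statement numbers: [1, 2, 3, 4, 5]
Surviving IR:
  u = 6
  return u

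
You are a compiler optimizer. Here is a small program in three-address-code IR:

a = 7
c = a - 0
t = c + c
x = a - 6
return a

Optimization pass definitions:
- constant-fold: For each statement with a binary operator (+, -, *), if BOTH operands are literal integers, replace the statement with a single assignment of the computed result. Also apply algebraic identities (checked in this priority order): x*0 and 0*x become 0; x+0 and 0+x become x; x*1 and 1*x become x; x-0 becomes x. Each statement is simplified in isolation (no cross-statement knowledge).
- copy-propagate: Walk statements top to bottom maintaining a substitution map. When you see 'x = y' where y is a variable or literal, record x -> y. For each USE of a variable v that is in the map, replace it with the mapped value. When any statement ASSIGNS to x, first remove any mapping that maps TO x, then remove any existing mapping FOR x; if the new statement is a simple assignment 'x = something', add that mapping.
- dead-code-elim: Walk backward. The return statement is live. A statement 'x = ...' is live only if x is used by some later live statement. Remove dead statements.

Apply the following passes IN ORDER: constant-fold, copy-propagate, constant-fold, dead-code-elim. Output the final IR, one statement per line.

Initial IR:
  a = 7
  c = a - 0
  t = c + c
  x = a - 6
  return a
After constant-fold (5 stmts):
  a = 7
  c = a
  t = c + c
  x = a - 6
  return a
After copy-propagate (5 stmts):
  a = 7
  c = 7
  t = 7 + 7
  x = 7 - 6
  return 7
After constant-fold (5 stmts):
  a = 7
  c = 7
  t = 14
  x = 1
  return 7
After dead-code-elim (1 stmts):
  return 7

Answer: return 7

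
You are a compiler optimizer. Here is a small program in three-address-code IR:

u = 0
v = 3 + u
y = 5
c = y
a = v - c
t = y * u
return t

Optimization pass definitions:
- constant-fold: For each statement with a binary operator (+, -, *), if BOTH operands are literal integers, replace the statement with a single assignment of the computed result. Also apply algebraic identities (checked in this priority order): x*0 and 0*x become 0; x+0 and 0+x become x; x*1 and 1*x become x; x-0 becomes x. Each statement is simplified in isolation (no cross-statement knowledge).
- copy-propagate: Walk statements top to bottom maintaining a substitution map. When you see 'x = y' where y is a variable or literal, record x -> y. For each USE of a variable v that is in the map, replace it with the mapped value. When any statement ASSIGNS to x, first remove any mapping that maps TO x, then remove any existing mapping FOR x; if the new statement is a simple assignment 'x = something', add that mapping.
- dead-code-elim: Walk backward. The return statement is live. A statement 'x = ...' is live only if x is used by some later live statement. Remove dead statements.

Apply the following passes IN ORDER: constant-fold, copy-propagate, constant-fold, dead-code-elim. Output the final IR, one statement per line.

Answer: t = 0
return t

Derivation:
Initial IR:
  u = 0
  v = 3 + u
  y = 5
  c = y
  a = v - c
  t = y * u
  return t
After constant-fold (7 stmts):
  u = 0
  v = 3 + u
  y = 5
  c = y
  a = v - c
  t = y * u
  return t
After copy-propagate (7 stmts):
  u = 0
  v = 3 + 0
  y = 5
  c = 5
  a = v - 5
  t = 5 * 0
  return t
After constant-fold (7 stmts):
  u = 0
  v = 3
  y = 5
  c = 5
  a = v - 5
  t = 0
  return t
After dead-code-elim (2 stmts):
  t = 0
  return t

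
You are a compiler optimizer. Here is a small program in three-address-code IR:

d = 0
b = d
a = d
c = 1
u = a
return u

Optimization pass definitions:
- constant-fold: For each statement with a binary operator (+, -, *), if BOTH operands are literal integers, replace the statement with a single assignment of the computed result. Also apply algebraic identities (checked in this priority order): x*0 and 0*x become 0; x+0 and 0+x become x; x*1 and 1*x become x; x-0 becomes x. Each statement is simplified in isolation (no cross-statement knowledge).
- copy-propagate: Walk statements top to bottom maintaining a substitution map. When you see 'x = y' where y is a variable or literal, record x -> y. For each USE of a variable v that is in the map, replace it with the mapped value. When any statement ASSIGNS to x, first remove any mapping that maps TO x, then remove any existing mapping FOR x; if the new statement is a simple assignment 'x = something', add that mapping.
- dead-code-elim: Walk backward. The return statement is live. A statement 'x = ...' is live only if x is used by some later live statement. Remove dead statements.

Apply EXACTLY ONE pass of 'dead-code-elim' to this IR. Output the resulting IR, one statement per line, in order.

Answer: d = 0
a = d
u = a
return u

Derivation:
Applying dead-code-elim statement-by-statement:
  [6] return u  -> KEEP (return); live=['u']
  [5] u = a  -> KEEP; live=['a']
  [4] c = 1  -> DEAD (c not live)
  [3] a = d  -> KEEP; live=['d']
  [2] b = d  -> DEAD (b not live)
  [1] d = 0  -> KEEP; live=[]
Result (4 stmts):
  d = 0
  a = d
  u = a
  return u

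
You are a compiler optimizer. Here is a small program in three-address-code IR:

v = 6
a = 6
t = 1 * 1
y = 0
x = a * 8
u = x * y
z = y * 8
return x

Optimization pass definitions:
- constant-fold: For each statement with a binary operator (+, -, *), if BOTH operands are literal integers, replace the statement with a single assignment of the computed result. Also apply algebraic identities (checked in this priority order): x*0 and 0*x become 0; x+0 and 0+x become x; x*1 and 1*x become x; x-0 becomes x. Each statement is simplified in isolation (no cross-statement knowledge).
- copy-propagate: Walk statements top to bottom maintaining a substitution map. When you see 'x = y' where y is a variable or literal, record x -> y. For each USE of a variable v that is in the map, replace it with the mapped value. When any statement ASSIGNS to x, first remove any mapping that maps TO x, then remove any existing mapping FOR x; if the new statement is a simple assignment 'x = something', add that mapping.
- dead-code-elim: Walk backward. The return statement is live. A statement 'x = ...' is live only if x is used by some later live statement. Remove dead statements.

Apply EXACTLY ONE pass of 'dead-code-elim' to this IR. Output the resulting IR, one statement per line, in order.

Applying dead-code-elim statement-by-statement:
  [8] return x  -> KEEP (return); live=['x']
  [7] z = y * 8  -> DEAD (z not live)
  [6] u = x * y  -> DEAD (u not live)
  [5] x = a * 8  -> KEEP; live=['a']
  [4] y = 0  -> DEAD (y not live)
  [3] t = 1 * 1  -> DEAD (t not live)
  [2] a = 6  -> KEEP; live=[]
  [1] v = 6  -> DEAD (v not live)
Result (3 stmts):
  a = 6
  x = a * 8
  return x

Answer: a = 6
x = a * 8
return x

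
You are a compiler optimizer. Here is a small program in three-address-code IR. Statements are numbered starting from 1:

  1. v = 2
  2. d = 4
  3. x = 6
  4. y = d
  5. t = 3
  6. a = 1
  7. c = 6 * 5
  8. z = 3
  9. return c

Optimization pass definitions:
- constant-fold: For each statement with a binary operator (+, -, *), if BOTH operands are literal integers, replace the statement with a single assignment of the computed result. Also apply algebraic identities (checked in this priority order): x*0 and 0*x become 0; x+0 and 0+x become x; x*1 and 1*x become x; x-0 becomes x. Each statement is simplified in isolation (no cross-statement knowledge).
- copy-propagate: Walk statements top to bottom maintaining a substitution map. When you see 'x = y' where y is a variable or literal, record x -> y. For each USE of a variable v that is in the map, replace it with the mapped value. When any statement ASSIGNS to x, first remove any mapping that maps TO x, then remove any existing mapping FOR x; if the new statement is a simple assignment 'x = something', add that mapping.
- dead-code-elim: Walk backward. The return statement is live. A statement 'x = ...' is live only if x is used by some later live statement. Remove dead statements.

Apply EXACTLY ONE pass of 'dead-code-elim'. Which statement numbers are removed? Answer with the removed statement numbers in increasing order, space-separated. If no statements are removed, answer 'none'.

Backward liveness scan:
Stmt 1 'v = 2': DEAD (v not in live set [])
Stmt 2 'd = 4': DEAD (d not in live set [])
Stmt 3 'x = 6': DEAD (x not in live set [])
Stmt 4 'y = d': DEAD (y not in live set [])
Stmt 5 't = 3': DEAD (t not in live set [])
Stmt 6 'a = 1': DEAD (a not in live set [])
Stmt 7 'c = 6 * 5': KEEP (c is live); live-in = []
Stmt 8 'z = 3': DEAD (z not in live set ['c'])
Stmt 9 'return c': KEEP (return); live-in = ['c']
Removed statement numbers: [1, 2, 3, 4, 5, 6, 8]
Surviving IR:
  c = 6 * 5
  return c

Answer: 1 2 3 4 5 6 8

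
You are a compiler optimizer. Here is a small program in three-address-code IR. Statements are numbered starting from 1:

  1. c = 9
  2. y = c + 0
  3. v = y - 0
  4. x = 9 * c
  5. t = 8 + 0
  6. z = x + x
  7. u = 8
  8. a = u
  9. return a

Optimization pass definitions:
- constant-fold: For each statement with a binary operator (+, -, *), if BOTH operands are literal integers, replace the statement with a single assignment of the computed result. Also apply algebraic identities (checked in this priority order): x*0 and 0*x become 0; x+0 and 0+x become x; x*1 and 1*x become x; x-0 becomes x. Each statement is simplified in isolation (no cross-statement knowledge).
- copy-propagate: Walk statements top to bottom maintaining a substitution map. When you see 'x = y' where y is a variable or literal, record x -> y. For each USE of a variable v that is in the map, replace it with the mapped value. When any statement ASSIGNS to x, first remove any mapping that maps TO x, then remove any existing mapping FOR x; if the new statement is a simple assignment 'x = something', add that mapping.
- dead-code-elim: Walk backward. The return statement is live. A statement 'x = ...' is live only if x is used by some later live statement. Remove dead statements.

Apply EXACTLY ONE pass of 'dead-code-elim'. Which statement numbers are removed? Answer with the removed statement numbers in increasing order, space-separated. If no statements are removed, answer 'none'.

Backward liveness scan:
Stmt 1 'c = 9': DEAD (c not in live set [])
Stmt 2 'y = c + 0': DEAD (y not in live set [])
Stmt 3 'v = y - 0': DEAD (v not in live set [])
Stmt 4 'x = 9 * c': DEAD (x not in live set [])
Stmt 5 't = 8 + 0': DEAD (t not in live set [])
Stmt 6 'z = x + x': DEAD (z not in live set [])
Stmt 7 'u = 8': KEEP (u is live); live-in = []
Stmt 8 'a = u': KEEP (a is live); live-in = ['u']
Stmt 9 'return a': KEEP (return); live-in = ['a']
Removed statement numbers: [1, 2, 3, 4, 5, 6]
Surviving IR:
  u = 8
  a = u
  return a

Answer: 1 2 3 4 5 6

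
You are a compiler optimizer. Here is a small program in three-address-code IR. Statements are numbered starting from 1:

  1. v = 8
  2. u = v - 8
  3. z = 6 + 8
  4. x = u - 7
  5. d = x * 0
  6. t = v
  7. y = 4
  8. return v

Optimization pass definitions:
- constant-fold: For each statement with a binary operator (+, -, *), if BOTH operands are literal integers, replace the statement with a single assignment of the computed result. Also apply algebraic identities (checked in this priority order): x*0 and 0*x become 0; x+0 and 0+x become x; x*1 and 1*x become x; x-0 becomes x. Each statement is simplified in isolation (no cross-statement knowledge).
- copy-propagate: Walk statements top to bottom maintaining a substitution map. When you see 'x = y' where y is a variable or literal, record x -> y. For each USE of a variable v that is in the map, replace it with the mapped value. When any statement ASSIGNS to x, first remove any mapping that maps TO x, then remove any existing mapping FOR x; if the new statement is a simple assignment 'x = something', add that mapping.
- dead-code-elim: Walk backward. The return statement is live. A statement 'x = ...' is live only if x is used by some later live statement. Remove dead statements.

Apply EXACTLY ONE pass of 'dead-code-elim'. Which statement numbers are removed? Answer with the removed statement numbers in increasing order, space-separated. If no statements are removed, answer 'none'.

Answer: 2 3 4 5 6 7

Derivation:
Backward liveness scan:
Stmt 1 'v = 8': KEEP (v is live); live-in = []
Stmt 2 'u = v - 8': DEAD (u not in live set ['v'])
Stmt 3 'z = 6 + 8': DEAD (z not in live set ['v'])
Stmt 4 'x = u - 7': DEAD (x not in live set ['v'])
Stmt 5 'd = x * 0': DEAD (d not in live set ['v'])
Stmt 6 't = v': DEAD (t not in live set ['v'])
Stmt 7 'y = 4': DEAD (y not in live set ['v'])
Stmt 8 'return v': KEEP (return); live-in = ['v']
Removed statement numbers: [2, 3, 4, 5, 6, 7]
Surviving IR:
  v = 8
  return v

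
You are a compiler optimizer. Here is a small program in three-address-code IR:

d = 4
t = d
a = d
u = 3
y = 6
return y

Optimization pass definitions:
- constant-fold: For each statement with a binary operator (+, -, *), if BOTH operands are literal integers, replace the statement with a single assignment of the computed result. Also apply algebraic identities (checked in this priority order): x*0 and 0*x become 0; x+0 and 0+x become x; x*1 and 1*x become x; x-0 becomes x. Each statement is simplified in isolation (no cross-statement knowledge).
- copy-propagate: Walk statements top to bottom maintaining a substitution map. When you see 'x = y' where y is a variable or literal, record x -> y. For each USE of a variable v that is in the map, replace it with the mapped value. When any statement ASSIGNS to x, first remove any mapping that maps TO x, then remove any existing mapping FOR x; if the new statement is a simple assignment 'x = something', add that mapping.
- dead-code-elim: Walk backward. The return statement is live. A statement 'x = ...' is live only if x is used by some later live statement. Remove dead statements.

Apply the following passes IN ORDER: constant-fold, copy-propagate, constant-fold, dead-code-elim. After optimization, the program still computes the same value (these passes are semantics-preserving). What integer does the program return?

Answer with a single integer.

Initial IR:
  d = 4
  t = d
  a = d
  u = 3
  y = 6
  return y
After constant-fold (6 stmts):
  d = 4
  t = d
  a = d
  u = 3
  y = 6
  return y
After copy-propagate (6 stmts):
  d = 4
  t = 4
  a = 4
  u = 3
  y = 6
  return 6
After constant-fold (6 stmts):
  d = 4
  t = 4
  a = 4
  u = 3
  y = 6
  return 6
After dead-code-elim (1 stmts):
  return 6
Evaluate:
  d = 4  =>  d = 4
  t = d  =>  t = 4
  a = d  =>  a = 4
  u = 3  =>  u = 3
  y = 6  =>  y = 6
  return y = 6

Answer: 6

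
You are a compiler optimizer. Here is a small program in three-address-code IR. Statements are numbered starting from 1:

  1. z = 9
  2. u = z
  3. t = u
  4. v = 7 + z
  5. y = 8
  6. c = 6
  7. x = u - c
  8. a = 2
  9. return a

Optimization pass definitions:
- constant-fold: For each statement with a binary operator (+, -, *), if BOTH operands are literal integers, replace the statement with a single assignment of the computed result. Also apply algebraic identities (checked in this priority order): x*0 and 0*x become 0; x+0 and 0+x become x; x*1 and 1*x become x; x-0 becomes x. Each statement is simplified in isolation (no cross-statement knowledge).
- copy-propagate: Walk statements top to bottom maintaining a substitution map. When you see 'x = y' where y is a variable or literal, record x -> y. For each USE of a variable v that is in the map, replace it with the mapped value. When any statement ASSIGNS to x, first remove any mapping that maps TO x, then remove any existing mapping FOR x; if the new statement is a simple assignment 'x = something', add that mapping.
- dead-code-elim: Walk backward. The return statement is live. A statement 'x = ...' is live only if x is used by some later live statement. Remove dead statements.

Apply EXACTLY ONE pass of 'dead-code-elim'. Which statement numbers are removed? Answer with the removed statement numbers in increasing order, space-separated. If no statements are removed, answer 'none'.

Answer: 1 2 3 4 5 6 7

Derivation:
Backward liveness scan:
Stmt 1 'z = 9': DEAD (z not in live set [])
Stmt 2 'u = z': DEAD (u not in live set [])
Stmt 3 't = u': DEAD (t not in live set [])
Stmt 4 'v = 7 + z': DEAD (v not in live set [])
Stmt 5 'y = 8': DEAD (y not in live set [])
Stmt 6 'c = 6': DEAD (c not in live set [])
Stmt 7 'x = u - c': DEAD (x not in live set [])
Stmt 8 'a = 2': KEEP (a is live); live-in = []
Stmt 9 'return a': KEEP (return); live-in = ['a']
Removed statement numbers: [1, 2, 3, 4, 5, 6, 7]
Surviving IR:
  a = 2
  return a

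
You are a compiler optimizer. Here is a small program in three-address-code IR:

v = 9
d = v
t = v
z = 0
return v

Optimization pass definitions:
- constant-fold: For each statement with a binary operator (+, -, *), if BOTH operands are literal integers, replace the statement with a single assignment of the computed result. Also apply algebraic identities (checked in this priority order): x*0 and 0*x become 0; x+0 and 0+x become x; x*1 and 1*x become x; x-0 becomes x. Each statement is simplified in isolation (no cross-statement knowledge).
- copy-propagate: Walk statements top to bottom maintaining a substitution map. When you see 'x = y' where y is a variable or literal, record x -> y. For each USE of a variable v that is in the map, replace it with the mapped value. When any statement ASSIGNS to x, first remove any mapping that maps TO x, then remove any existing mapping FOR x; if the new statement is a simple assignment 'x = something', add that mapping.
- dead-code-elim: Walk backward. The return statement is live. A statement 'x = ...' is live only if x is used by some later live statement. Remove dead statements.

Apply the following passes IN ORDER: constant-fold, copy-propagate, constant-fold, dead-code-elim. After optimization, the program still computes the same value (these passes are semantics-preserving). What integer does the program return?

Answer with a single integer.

Initial IR:
  v = 9
  d = v
  t = v
  z = 0
  return v
After constant-fold (5 stmts):
  v = 9
  d = v
  t = v
  z = 0
  return v
After copy-propagate (5 stmts):
  v = 9
  d = 9
  t = 9
  z = 0
  return 9
After constant-fold (5 stmts):
  v = 9
  d = 9
  t = 9
  z = 0
  return 9
After dead-code-elim (1 stmts):
  return 9
Evaluate:
  v = 9  =>  v = 9
  d = v  =>  d = 9
  t = v  =>  t = 9
  z = 0  =>  z = 0
  return v = 9

Answer: 9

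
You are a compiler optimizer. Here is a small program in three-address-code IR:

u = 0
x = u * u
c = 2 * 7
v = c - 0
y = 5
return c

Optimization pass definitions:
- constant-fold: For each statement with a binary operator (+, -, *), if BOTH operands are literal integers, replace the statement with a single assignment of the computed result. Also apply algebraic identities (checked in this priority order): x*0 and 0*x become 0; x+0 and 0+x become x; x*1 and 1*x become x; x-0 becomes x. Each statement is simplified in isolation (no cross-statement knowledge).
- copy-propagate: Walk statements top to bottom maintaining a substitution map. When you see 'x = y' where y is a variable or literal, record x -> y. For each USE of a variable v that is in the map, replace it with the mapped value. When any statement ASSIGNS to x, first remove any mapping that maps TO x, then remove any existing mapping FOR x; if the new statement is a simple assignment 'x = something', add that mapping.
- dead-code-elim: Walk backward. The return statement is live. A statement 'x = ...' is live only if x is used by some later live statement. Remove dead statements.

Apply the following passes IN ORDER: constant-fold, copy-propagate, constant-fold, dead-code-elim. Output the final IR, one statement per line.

Initial IR:
  u = 0
  x = u * u
  c = 2 * 7
  v = c - 0
  y = 5
  return c
After constant-fold (6 stmts):
  u = 0
  x = u * u
  c = 14
  v = c
  y = 5
  return c
After copy-propagate (6 stmts):
  u = 0
  x = 0 * 0
  c = 14
  v = 14
  y = 5
  return 14
After constant-fold (6 stmts):
  u = 0
  x = 0
  c = 14
  v = 14
  y = 5
  return 14
After dead-code-elim (1 stmts):
  return 14

Answer: return 14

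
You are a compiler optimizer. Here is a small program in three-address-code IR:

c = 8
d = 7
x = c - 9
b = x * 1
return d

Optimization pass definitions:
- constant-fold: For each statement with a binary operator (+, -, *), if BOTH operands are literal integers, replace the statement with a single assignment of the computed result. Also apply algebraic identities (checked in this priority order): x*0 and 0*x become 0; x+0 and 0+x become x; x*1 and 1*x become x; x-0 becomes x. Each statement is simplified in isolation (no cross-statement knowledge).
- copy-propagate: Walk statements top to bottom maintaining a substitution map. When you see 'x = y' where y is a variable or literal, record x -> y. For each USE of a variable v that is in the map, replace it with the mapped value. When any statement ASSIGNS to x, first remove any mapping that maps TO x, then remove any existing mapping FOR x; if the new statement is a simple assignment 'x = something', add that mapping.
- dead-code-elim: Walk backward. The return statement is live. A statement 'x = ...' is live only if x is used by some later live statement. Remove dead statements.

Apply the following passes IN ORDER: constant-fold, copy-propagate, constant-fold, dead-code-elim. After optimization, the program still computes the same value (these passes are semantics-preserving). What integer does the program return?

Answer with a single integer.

Initial IR:
  c = 8
  d = 7
  x = c - 9
  b = x * 1
  return d
After constant-fold (5 stmts):
  c = 8
  d = 7
  x = c - 9
  b = x
  return d
After copy-propagate (5 stmts):
  c = 8
  d = 7
  x = 8 - 9
  b = x
  return 7
After constant-fold (5 stmts):
  c = 8
  d = 7
  x = -1
  b = x
  return 7
After dead-code-elim (1 stmts):
  return 7
Evaluate:
  c = 8  =>  c = 8
  d = 7  =>  d = 7
  x = c - 9  =>  x = -1
  b = x * 1  =>  b = -1
  return d = 7

Answer: 7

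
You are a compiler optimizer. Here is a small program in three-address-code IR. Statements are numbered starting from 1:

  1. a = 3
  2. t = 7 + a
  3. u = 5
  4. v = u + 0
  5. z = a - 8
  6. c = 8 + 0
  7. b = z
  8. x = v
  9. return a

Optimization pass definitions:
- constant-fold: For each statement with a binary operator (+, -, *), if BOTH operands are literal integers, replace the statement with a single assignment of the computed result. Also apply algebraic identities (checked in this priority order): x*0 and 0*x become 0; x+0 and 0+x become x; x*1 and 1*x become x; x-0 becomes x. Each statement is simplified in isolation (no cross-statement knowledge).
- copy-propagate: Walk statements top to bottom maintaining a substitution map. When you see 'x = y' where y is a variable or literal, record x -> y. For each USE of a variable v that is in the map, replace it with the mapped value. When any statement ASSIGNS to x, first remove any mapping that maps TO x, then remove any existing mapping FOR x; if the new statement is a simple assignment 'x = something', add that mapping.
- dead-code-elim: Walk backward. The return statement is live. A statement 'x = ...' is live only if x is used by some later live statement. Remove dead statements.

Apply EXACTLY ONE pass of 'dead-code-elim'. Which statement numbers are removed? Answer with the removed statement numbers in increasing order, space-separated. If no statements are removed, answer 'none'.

Backward liveness scan:
Stmt 1 'a = 3': KEEP (a is live); live-in = []
Stmt 2 't = 7 + a': DEAD (t not in live set ['a'])
Stmt 3 'u = 5': DEAD (u not in live set ['a'])
Stmt 4 'v = u + 0': DEAD (v not in live set ['a'])
Stmt 5 'z = a - 8': DEAD (z not in live set ['a'])
Stmt 6 'c = 8 + 0': DEAD (c not in live set ['a'])
Stmt 7 'b = z': DEAD (b not in live set ['a'])
Stmt 8 'x = v': DEAD (x not in live set ['a'])
Stmt 9 'return a': KEEP (return); live-in = ['a']
Removed statement numbers: [2, 3, 4, 5, 6, 7, 8]
Surviving IR:
  a = 3
  return a

Answer: 2 3 4 5 6 7 8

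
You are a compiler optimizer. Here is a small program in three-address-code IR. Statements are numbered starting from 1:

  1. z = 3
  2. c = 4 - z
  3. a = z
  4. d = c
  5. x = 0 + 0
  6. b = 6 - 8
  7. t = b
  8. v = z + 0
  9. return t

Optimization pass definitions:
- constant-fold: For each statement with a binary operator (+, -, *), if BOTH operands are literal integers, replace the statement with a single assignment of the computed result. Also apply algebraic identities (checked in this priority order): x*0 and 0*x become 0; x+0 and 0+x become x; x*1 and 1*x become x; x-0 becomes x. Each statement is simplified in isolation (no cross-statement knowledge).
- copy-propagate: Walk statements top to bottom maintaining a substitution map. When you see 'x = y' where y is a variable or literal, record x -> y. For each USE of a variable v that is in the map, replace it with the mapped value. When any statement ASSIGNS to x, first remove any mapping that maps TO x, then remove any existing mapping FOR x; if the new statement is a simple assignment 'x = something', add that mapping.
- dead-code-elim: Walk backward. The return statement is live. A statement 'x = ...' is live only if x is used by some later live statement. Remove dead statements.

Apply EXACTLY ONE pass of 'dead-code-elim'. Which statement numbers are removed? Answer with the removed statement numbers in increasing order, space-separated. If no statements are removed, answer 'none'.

Backward liveness scan:
Stmt 1 'z = 3': DEAD (z not in live set [])
Stmt 2 'c = 4 - z': DEAD (c not in live set [])
Stmt 3 'a = z': DEAD (a not in live set [])
Stmt 4 'd = c': DEAD (d not in live set [])
Stmt 5 'x = 0 + 0': DEAD (x not in live set [])
Stmt 6 'b = 6 - 8': KEEP (b is live); live-in = []
Stmt 7 't = b': KEEP (t is live); live-in = ['b']
Stmt 8 'v = z + 0': DEAD (v not in live set ['t'])
Stmt 9 'return t': KEEP (return); live-in = ['t']
Removed statement numbers: [1, 2, 3, 4, 5, 8]
Surviving IR:
  b = 6 - 8
  t = b
  return t

Answer: 1 2 3 4 5 8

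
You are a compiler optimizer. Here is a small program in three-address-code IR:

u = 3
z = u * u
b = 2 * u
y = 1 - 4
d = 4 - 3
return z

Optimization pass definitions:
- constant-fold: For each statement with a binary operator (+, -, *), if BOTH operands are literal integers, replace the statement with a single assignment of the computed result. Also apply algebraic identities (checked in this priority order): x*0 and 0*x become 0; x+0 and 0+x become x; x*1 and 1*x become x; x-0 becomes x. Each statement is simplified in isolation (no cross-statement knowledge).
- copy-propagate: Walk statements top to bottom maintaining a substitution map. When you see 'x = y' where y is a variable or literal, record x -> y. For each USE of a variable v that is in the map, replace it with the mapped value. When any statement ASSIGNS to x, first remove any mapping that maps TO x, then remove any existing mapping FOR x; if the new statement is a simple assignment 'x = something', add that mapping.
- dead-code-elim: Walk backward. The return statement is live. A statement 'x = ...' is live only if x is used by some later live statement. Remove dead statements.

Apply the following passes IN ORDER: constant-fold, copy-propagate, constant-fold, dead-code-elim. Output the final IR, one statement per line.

Initial IR:
  u = 3
  z = u * u
  b = 2 * u
  y = 1 - 4
  d = 4 - 3
  return z
After constant-fold (6 stmts):
  u = 3
  z = u * u
  b = 2 * u
  y = -3
  d = 1
  return z
After copy-propagate (6 stmts):
  u = 3
  z = 3 * 3
  b = 2 * 3
  y = -3
  d = 1
  return z
After constant-fold (6 stmts):
  u = 3
  z = 9
  b = 6
  y = -3
  d = 1
  return z
After dead-code-elim (2 stmts):
  z = 9
  return z

Answer: z = 9
return z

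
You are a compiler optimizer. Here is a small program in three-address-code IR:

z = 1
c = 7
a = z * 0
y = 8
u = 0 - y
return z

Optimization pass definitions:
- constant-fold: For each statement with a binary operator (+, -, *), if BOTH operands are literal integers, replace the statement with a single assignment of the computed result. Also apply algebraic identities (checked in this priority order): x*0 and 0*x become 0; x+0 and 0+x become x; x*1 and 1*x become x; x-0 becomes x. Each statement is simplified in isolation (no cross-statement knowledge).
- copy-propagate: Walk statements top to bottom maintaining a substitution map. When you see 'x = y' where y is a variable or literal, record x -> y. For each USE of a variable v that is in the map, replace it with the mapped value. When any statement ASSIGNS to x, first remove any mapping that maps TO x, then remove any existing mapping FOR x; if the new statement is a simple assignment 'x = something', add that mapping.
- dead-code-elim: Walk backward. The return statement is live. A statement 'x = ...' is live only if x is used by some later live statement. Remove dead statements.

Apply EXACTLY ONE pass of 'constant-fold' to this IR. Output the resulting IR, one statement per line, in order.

Answer: z = 1
c = 7
a = 0
y = 8
u = 0 - y
return z

Derivation:
Applying constant-fold statement-by-statement:
  [1] z = 1  (unchanged)
  [2] c = 7  (unchanged)
  [3] a = z * 0  -> a = 0
  [4] y = 8  (unchanged)
  [5] u = 0 - y  (unchanged)
  [6] return z  (unchanged)
Result (6 stmts):
  z = 1
  c = 7
  a = 0
  y = 8
  u = 0 - y
  return z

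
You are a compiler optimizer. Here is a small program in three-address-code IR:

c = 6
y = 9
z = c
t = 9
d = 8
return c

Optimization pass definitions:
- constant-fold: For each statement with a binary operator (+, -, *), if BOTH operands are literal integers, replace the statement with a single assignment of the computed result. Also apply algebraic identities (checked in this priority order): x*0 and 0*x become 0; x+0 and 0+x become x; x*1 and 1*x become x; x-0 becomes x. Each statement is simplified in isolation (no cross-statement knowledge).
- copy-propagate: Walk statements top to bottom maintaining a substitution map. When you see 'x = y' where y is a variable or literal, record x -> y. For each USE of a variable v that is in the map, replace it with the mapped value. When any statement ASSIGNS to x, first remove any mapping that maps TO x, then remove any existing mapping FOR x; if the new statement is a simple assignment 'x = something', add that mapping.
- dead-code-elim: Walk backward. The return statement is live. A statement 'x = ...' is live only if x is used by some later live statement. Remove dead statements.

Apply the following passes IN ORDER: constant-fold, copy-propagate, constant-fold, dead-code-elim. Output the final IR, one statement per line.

Initial IR:
  c = 6
  y = 9
  z = c
  t = 9
  d = 8
  return c
After constant-fold (6 stmts):
  c = 6
  y = 9
  z = c
  t = 9
  d = 8
  return c
After copy-propagate (6 stmts):
  c = 6
  y = 9
  z = 6
  t = 9
  d = 8
  return 6
After constant-fold (6 stmts):
  c = 6
  y = 9
  z = 6
  t = 9
  d = 8
  return 6
After dead-code-elim (1 stmts):
  return 6

Answer: return 6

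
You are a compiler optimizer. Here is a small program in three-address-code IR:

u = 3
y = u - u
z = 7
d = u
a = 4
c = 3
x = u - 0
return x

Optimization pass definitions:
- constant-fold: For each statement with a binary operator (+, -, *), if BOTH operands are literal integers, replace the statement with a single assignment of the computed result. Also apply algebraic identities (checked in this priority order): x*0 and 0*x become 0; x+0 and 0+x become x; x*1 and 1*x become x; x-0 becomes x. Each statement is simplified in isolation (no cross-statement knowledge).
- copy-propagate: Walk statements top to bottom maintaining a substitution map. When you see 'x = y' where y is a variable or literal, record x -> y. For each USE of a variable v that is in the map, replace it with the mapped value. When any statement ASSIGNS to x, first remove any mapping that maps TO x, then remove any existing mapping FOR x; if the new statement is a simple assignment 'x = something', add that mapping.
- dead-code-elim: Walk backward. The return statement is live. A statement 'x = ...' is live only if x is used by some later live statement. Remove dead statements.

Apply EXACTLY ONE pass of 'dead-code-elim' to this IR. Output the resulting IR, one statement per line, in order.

Applying dead-code-elim statement-by-statement:
  [8] return x  -> KEEP (return); live=['x']
  [7] x = u - 0  -> KEEP; live=['u']
  [6] c = 3  -> DEAD (c not live)
  [5] a = 4  -> DEAD (a not live)
  [4] d = u  -> DEAD (d not live)
  [3] z = 7  -> DEAD (z not live)
  [2] y = u - u  -> DEAD (y not live)
  [1] u = 3  -> KEEP; live=[]
Result (3 stmts):
  u = 3
  x = u - 0
  return x

Answer: u = 3
x = u - 0
return x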